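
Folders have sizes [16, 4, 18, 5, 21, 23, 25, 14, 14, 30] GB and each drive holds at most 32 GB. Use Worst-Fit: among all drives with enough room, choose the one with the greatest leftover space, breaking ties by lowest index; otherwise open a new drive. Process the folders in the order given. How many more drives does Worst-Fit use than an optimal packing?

Worst-Fit: [16,4] [18,5] [21] [23] [25] [14,14] [30] → 7 drives.
Total size 170 GB; any packing needs at least ⌈170/32⌉ = 6 drives.
An optimal packing achieves that bound: [30] [25,5] [23,4] [21] [18,14] [16,14] → 6 drives.
Excess: 7 − 6 = 1.

1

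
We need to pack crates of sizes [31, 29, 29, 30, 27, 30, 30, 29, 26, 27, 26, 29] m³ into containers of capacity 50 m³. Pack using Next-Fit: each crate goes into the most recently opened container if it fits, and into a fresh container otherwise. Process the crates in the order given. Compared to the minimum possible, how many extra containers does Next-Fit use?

0

Next-Fit: [31] [29] [29] [30] [27] [30] [30] [29] [26] [27] [26] [29] → 12 containers.
12 crates exceed 25 m³ (half the capacity), and no two of those can share a container, so at least 12 containers are needed.
So 12 is already optimal.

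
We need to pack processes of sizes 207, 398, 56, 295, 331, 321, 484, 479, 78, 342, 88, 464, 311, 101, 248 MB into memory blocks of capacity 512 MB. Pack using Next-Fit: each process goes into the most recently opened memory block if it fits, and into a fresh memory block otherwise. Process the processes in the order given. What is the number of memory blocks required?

memory block 1: place 207 MB, 305 MB left
memory block 2: place 398 MB, 114 MB left
memory block 2: place 56 MB, 58 MB left
memory block 3: place 295 MB, 217 MB left
memory block 4: place 331 MB, 181 MB left
memory block 5: place 321 MB, 191 MB left
memory block 6: place 484 MB, 28 MB left
memory block 7: place 479 MB, 33 MB left
memory block 8: place 78 MB, 434 MB left
memory block 8: place 342 MB, 92 MB left
memory block 8: place 88 MB, 4 MB left
memory block 9: place 464 MB, 48 MB left
memory block 10: place 311 MB, 201 MB left
memory block 10: place 101 MB, 100 MB left
memory block 11: place 248 MB, 264 MB left
Final memory blocks: [207] [398,56] [295] [331] [321] [484] [479] [78,342,88] [464] [311,101] [248].

11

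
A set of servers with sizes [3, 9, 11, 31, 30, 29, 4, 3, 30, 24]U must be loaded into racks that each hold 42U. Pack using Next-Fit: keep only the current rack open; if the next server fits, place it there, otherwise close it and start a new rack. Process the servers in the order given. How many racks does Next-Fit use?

rack 1: place 3U, 39U left
rack 1: place 9U, 30U left
rack 1: place 11U, 19U left
rack 2: place 31U, 11U left
rack 3: place 30U, 12U left
rack 4: place 29U, 13U left
rack 4: place 4U, 9U left
rack 4: place 3U, 6U left
rack 5: place 30U, 12U left
rack 6: place 24U, 18U left

6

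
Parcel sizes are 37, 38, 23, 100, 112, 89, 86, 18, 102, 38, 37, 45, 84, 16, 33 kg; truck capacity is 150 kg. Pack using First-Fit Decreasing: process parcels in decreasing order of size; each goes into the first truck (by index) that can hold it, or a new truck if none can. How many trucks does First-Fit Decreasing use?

Sorted descending: 112, 102, 100, 89, 86, 84, 45, 38, 38, 37, 37, 33, 23, 18, 16.
112 kg → truck 1 (remaining 38 kg)
102 kg → truck 2 (remaining 48 kg)
100 kg → truck 3 (remaining 50 kg)
89 kg → truck 4 (remaining 61 kg)
86 kg → truck 5 (remaining 64 kg)
84 kg → truck 6 (remaining 66 kg)
45 kg → truck 2 (remaining 3 kg)
38 kg → truck 1 (remaining 0 kg)
38 kg → truck 3 (remaining 12 kg)
37 kg → truck 4 (remaining 24 kg)
37 kg → truck 5 (remaining 27 kg)
33 kg → truck 6 (remaining 33 kg)
23 kg → truck 4 (remaining 1 kg)
18 kg → truck 5 (remaining 9 kg)
16 kg → truck 6 (remaining 17 kg)

6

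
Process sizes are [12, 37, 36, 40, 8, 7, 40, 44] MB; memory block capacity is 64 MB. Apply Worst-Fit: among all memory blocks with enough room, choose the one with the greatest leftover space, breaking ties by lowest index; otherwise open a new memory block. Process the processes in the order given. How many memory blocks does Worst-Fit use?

5

memory block 1: place 12 MB, 52 MB left
memory block 1: place 37 MB, 15 MB left
memory block 2: place 36 MB, 28 MB left
memory block 3: place 40 MB, 24 MB left
memory block 2: place 8 MB, 20 MB left
memory block 3: place 7 MB, 17 MB left
memory block 4: place 40 MB, 24 MB left
memory block 5: place 44 MB, 20 MB left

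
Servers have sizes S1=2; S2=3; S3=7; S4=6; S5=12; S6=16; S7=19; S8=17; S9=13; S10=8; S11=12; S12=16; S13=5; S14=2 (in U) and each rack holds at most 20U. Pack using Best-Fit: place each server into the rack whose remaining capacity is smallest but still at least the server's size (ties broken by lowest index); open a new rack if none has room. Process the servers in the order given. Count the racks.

8 racks

S1 (2U) → rack 1 (remaining 18U)
S2 (3U) → rack 1 (remaining 15U)
S3 (7U) → rack 1 (remaining 8U)
S4 (6U) → rack 1 (remaining 2U)
S5 (12U) → rack 2 (remaining 8U)
S6 (16U) → rack 3 (remaining 4U)
S7 (19U) → rack 4 (remaining 1U)
S8 (17U) → rack 5 (remaining 3U)
S9 (13U) → rack 6 (remaining 7U)
S10 (8U) → rack 2 (remaining 0U)
S11 (12U) → rack 7 (remaining 8U)
S12 (16U) → rack 8 (remaining 4U)
S13 (5U) → rack 6 (remaining 2U)
S14 (2U) → rack 1 (remaining 0U)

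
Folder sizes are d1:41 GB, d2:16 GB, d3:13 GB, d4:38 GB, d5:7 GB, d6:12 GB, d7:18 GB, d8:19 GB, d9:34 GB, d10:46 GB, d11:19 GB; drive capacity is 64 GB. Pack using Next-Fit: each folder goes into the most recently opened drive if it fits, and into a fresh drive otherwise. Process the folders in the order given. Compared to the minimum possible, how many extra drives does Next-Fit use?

Next-Fit: [41,16] [13,38,7] [12,18,19] [34] [46] [19] → 6 drives.
Total size 263 GB; any packing needs at least ⌈263/64⌉ = 5 drives.
An optimal packing achieves that bound: [46,18] [41,19] [38,19,7] [34,16,13] [12] → 5 drives.
Excess: 6 − 5 = 1.

1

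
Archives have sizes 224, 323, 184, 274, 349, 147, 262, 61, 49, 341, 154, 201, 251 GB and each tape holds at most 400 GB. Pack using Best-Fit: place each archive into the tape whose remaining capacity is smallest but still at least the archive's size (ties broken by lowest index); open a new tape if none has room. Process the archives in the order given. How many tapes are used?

9 tapes

224 GB → tape 1 (remaining 176 GB)
323 GB → tape 2 (remaining 77 GB)
184 GB → tape 3 (remaining 216 GB)
274 GB → tape 4 (remaining 126 GB)
349 GB → tape 5 (remaining 51 GB)
147 GB → tape 1 (remaining 29 GB)
262 GB → tape 6 (remaining 138 GB)
61 GB → tape 2 (remaining 16 GB)
49 GB → tape 5 (remaining 2 GB)
341 GB → tape 7 (remaining 59 GB)
154 GB → tape 3 (remaining 62 GB)
201 GB → tape 8 (remaining 199 GB)
251 GB → tape 9 (remaining 149 GB)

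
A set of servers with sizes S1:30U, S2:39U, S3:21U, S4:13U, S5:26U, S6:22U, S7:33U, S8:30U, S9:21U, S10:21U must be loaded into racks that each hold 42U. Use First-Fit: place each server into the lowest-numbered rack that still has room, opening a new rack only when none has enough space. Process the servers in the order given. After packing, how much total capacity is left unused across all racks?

Put S1 (30U) in rack 1; 12U remain.
Put S2 (39U) in rack 2; 3U remain.
Put S3 (21U) in rack 3; 21U remain.
Put S4 (13U) in rack 3; 8U remain.
Put S5 (26U) in rack 4; 16U remain.
Put S6 (22U) in rack 5; 20U remain.
Put S7 (33U) in rack 6; 9U remain.
Put S8 (30U) in rack 7; 12U remain.
Put S9 (21U) in rack 8; 21U remain.
Put S10 (21U) in rack 8; 0U remain.
8 racks × 42U = 336U; used 256U; unused 80U.

80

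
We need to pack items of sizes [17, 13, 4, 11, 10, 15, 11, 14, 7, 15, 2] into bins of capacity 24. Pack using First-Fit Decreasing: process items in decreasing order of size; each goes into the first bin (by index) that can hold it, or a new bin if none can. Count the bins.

Sorted descending: 17, 15, 15, 14, 13, 11, 11, 10, 7, 4, 2.
Put 17 in bin 1; 7 remain.
Put 15 in bin 2; 9 remain.
Put 15 in bin 3; 9 remain.
Put 14 in bin 4; 10 remain.
Put 13 in bin 5; 11 remain.
Put 11 in bin 5; 0 remain.
Put 11 in bin 6; 13 remain.
Put 10 in bin 4; 0 remain.
Put 7 in bin 1; 0 remain.
Put 4 in bin 2; 5 remain.
Put 2 in bin 2; 3 remain.
Final bins: [17,7] [15,4,2] [15] [14,10] [13,11] [11].

6 bins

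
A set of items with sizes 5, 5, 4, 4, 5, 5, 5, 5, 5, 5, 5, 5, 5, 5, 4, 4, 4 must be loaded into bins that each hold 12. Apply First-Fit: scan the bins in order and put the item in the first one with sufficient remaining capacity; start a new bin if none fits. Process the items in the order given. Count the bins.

5 → bin 1 (remaining 7)
5 → bin 1 (remaining 2)
4 → bin 2 (remaining 8)
4 → bin 2 (remaining 4)
5 → bin 3 (remaining 7)
5 → bin 3 (remaining 2)
5 → bin 4 (remaining 7)
5 → bin 4 (remaining 2)
5 → bin 5 (remaining 7)
5 → bin 5 (remaining 2)
5 → bin 6 (remaining 7)
5 → bin 6 (remaining 2)
5 → bin 7 (remaining 7)
5 → bin 7 (remaining 2)
4 → bin 2 (remaining 0)
4 → bin 8 (remaining 8)
4 → bin 8 (remaining 4)

8 bins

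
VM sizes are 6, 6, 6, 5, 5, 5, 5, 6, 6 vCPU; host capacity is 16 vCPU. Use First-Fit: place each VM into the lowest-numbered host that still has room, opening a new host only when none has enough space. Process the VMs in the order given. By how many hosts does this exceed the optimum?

0

First-Fit: [6,6] [6,5,5] [5,5,6] [6] → 4 hosts.
Total size 50 vCPU; any packing needs at least ⌈50/16⌉ = 4 hosts.
So 4 is already optimal.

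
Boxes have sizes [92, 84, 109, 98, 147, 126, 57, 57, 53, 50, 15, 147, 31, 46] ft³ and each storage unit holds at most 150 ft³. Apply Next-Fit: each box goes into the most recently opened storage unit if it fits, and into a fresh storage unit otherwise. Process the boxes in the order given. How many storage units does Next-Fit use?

10

92 ft³ → storage unit 1 (remaining 58 ft³)
84 ft³ → storage unit 2 (remaining 66 ft³)
109 ft³ → storage unit 3 (remaining 41 ft³)
98 ft³ → storage unit 4 (remaining 52 ft³)
147 ft³ → storage unit 5 (remaining 3 ft³)
126 ft³ → storage unit 6 (remaining 24 ft³)
57 ft³ → storage unit 7 (remaining 93 ft³)
57 ft³ → storage unit 7 (remaining 36 ft³)
53 ft³ → storage unit 8 (remaining 97 ft³)
50 ft³ → storage unit 8 (remaining 47 ft³)
15 ft³ → storage unit 8 (remaining 32 ft³)
147 ft³ → storage unit 9 (remaining 3 ft³)
31 ft³ → storage unit 10 (remaining 119 ft³)
46 ft³ → storage unit 10 (remaining 73 ft³)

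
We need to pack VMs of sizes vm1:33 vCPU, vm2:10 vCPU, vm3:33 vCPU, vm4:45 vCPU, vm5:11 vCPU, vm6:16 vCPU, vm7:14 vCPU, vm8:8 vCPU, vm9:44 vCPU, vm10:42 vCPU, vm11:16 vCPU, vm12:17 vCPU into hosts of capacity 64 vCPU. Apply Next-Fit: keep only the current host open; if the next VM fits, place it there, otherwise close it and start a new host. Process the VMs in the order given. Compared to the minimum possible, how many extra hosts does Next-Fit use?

2

Next-Fit: [33,10] [33] [45,11] [16,14,8] [44] [42,16] [17] → 7 hosts.
Total size 289 vCPU; any packing needs at least ⌈289/64⌉ = 5 hosts.
An optimal packing achieves that bound: [45,17] [44,16] [42,16] [33,14,11] [33,10,8] → 5 hosts.
Excess: 7 − 5 = 2.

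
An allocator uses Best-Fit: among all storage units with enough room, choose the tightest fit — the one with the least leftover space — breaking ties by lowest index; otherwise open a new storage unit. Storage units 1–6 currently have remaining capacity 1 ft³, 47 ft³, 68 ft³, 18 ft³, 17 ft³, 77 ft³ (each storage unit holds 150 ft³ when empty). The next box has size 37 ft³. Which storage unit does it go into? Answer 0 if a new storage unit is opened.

2

Storage units with room: storage unit 2 (47 ft³), storage unit 3 (68 ft³), storage unit 6 (77 ft³).
Tightest fit is storage unit 2 with 47 ft³ free.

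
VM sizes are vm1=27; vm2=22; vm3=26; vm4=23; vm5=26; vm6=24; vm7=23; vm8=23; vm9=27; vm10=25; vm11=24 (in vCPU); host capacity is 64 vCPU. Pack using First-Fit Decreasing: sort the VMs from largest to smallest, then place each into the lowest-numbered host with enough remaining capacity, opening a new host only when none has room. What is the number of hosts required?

Sorted descending: 27, 27, 26, 26, 25, 24, 24, 23, 23, 23, 22.
Put 27 vCPU in host 1; 37 vCPU remain.
Put 27 vCPU in host 1; 10 vCPU remain.
Put 26 vCPU in host 2; 38 vCPU remain.
Put 26 vCPU in host 2; 12 vCPU remain.
Put 25 vCPU in host 3; 39 vCPU remain.
Put 24 vCPU in host 3; 15 vCPU remain.
Put 24 vCPU in host 4; 40 vCPU remain.
Put 23 vCPU in host 4; 17 vCPU remain.
Put 23 vCPU in host 5; 41 vCPU remain.
Put 23 vCPU in host 5; 18 vCPU remain.
Put 22 vCPU in host 6; 42 vCPU remain.
Final hosts: [27,27] [26,26] [25,24] [24,23] [23,23] [22].

6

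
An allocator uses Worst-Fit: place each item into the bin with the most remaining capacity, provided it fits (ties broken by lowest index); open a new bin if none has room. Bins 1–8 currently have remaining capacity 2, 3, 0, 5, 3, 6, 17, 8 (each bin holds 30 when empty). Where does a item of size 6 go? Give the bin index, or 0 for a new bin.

7

Bins with room: bin 6 (6), bin 7 (17), bin 8 (8).
Most room is bin 7 with 17 free.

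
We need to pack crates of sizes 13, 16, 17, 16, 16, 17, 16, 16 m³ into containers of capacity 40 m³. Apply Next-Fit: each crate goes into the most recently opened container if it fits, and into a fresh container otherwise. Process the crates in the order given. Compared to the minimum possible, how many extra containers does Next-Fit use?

0

Next-Fit: [13,16] [17,16] [16,17] [16,16] → 4 containers.
Total size 127 m³; any packing needs at least ⌈127/40⌉ = 4 containers.
So 4 is already optimal.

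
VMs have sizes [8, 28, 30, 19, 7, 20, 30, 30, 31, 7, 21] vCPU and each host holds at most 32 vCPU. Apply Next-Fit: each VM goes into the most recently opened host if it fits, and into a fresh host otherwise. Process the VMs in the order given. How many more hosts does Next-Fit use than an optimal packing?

Next-Fit: [8] [28] [30] [19,7] [20] [30] [30] [31] [7,21] → 9 hosts.
Total size 231 vCPU; any packing needs at least ⌈231/32⌉ = 8 hosts.
An optimal packing achieves that bound: [31] [30] [30] [30] [28] [21,8] [20,7] [19,7] → 8 hosts.
Excess: 9 − 8 = 1.

1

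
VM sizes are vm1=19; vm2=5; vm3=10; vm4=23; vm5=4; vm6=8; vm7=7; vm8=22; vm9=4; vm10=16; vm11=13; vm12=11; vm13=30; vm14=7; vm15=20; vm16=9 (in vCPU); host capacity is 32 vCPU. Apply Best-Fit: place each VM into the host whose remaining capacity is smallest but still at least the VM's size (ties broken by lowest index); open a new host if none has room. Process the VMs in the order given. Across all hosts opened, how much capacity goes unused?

Put vm1 (19 vCPU) in host 1; 13 vCPU remain.
Put vm2 (5 vCPU) in host 1; 8 vCPU remain.
Put vm3 (10 vCPU) in host 2; 22 vCPU remain.
Put vm4 (23 vCPU) in host 3; 9 vCPU remain.
Put vm5 (4 vCPU) in host 1; 4 vCPU remain.
Put vm6 (8 vCPU) in host 3; 1 vCPU remain.
Put vm7 (7 vCPU) in host 2; 15 vCPU remain.
Put vm8 (22 vCPU) in host 4; 10 vCPU remain.
Put vm9 (4 vCPU) in host 1; 0 vCPU remain.
Put vm10 (16 vCPU) in host 5; 16 vCPU remain.
Put vm11 (13 vCPU) in host 2; 2 vCPU remain.
Put vm12 (11 vCPU) in host 5; 5 vCPU remain.
Put vm13 (30 vCPU) in host 6; 2 vCPU remain.
Put vm14 (7 vCPU) in host 4; 3 vCPU remain.
Put vm15 (20 vCPU) in host 7; 12 vCPU remain.
Put vm16 (9 vCPU) in host 7; 3 vCPU remain.
7 hosts × 32 vCPU = 224 vCPU; used 208 vCPU; unused 16 vCPU.

16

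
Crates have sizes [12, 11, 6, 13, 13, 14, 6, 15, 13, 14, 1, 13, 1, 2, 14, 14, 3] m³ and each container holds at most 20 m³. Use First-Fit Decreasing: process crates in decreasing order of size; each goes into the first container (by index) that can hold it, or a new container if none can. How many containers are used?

Sorted descending: 15, 14, 14, 14, 14, 13, 13, 13, 13, 12, 11, 6, 6, 3, 2, 1, 1.
Put 15 m³ in container 1; 5 m³ remain.
Put 14 m³ in container 2; 6 m³ remain.
Put 14 m³ in container 3; 6 m³ remain.
Put 14 m³ in container 4; 6 m³ remain.
Put 14 m³ in container 5; 6 m³ remain.
Put 13 m³ in container 6; 7 m³ remain.
Put 13 m³ in container 7; 7 m³ remain.
Put 13 m³ in container 8; 7 m³ remain.
Put 13 m³ in container 9; 7 m³ remain.
Put 12 m³ in container 10; 8 m³ remain.
Put 11 m³ in container 11; 9 m³ remain.
Put 6 m³ in container 2; 0 m³ remain.
Put 6 m³ in container 3; 0 m³ remain.
Put 3 m³ in container 1; 2 m³ remain.
Put 2 m³ in container 1; 0 m³ remain.
Put 1 m³ in container 4; 5 m³ remain.
Put 1 m³ in container 4; 4 m³ remain.
Final containers: [15,3,2] [14,6] [14,6] [14,1,1] [14] [13] [13] [13] [13] [12] [11].

11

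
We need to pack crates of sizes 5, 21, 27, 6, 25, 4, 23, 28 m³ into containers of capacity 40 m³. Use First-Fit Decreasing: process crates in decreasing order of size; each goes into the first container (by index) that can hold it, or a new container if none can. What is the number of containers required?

5

Sorted descending: 28, 27, 25, 23, 21, 6, 5, 4.
28 m³ → container 1 (remaining 12 m³)
27 m³ → container 2 (remaining 13 m³)
25 m³ → container 3 (remaining 15 m³)
23 m³ → container 4 (remaining 17 m³)
21 m³ → container 5 (remaining 19 m³)
6 m³ → container 1 (remaining 6 m³)
5 m³ → container 1 (remaining 1 m³)
4 m³ → container 2 (remaining 9 m³)
Final containers: [28,6,5] [27,4] [25] [23] [21].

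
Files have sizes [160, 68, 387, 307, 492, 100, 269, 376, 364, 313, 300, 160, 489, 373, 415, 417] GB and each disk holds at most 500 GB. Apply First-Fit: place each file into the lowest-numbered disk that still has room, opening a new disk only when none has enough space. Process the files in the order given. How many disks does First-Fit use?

13

Put 160 GB in disk 1; 340 GB remain.
Put 68 GB in disk 1; 272 GB remain.
Put 387 GB in disk 2; 113 GB remain.
Put 307 GB in disk 3; 193 GB remain.
Put 492 GB in disk 4; 8 GB remain.
Put 100 GB in disk 1; 172 GB remain.
Put 269 GB in disk 5; 231 GB remain.
Put 376 GB in disk 6; 124 GB remain.
Put 364 GB in disk 7; 136 GB remain.
Put 313 GB in disk 8; 187 GB remain.
Put 300 GB in disk 9; 200 GB remain.
Put 160 GB in disk 1; 12 GB remain.
Put 489 GB in disk 10; 11 GB remain.
Put 373 GB in disk 11; 127 GB remain.
Put 415 GB in disk 12; 85 GB remain.
Put 417 GB in disk 13; 83 GB remain.
Final disks: [160,68,100,160] [387] [307] [492] [269] [376] [364] [313] [300] [489] [373] [415] [417].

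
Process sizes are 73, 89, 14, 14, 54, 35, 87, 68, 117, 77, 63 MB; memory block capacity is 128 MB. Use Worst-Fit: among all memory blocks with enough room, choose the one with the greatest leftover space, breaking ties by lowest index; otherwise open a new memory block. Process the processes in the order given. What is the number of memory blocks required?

memory block 1: place 73 MB, 55 MB left
memory block 2: place 89 MB, 39 MB left
memory block 1: place 14 MB, 41 MB left
memory block 1: place 14 MB, 27 MB left
memory block 3: place 54 MB, 74 MB left
memory block 3: place 35 MB, 39 MB left
memory block 4: place 87 MB, 41 MB left
memory block 5: place 68 MB, 60 MB left
memory block 6: place 117 MB, 11 MB left
memory block 7: place 77 MB, 51 MB left
memory block 8: place 63 MB, 65 MB left
Final memory blocks: [73,14,14] [89] [54,35] [87] [68] [117] [77] [63].

8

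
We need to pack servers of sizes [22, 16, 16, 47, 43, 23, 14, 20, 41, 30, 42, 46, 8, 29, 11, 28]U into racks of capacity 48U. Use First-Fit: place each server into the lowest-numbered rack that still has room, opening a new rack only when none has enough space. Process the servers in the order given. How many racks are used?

22U → rack 1 (remaining 26U)
16U → rack 1 (remaining 10U)
16U → rack 2 (remaining 32U)
47U → rack 3 (remaining 1U)
43U → rack 4 (remaining 5U)
23U → rack 2 (remaining 9U)
14U → rack 5 (remaining 34U)
20U → rack 5 (remaining 14U)
41U → rack 6 (remaining 7U)
30U → rack 7 (remaining 18U)
42U → rack 8 (remaining 6U)
46U → rack 9 (remaining 2U)
8U → rack 1 (remaining 2U)
29U → rack 10 (remaining 19U)
11U → rack 5 (remaining 3U)
28U → rack 11 (remaining 20U)
Final racks: [22,16,8] [16,23] [47] [43] [14,20,11] [41] [30] [42] [46] [29] [28].

11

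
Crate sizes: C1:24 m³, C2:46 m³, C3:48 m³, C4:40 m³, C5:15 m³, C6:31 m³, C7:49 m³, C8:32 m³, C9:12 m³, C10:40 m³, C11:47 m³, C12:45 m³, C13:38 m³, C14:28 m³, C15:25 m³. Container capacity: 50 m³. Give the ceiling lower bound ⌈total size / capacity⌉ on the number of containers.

Total size = 24 + 46 + 48 + 40 + 15 + 31 + 49 + 32 + 12 + 40 + 47 + 45 + 38 + 28 + 25 = 520 m³.
⌈520 / 50⌉ = 11.

11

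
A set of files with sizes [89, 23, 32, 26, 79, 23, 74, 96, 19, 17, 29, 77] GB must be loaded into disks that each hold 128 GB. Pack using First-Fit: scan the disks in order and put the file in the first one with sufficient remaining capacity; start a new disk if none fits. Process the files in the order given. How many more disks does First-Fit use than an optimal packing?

1

First-Fit: [89,23] [32,26,23,19,17] [79,29] [74] [96] [77] → 6 disks.
Total size 584 GB; any packing needs at least ⌈584/128⌉ = 5 disks.
An optimal packing achieves that bound: [96,32] [89,29] [79,26,23] [77,23,19] [74,17] → 5 disks.
Excess: 6 − 5 = 1.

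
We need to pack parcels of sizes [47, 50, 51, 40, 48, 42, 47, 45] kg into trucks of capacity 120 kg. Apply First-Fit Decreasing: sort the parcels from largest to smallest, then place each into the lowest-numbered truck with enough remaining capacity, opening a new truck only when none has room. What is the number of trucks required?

4

Sorted descending: 51, 50, 48, 47, 47, 45, 42, 40.
Put 51 kg in truck 1; 69 kg remain.
Put 50 kg in truck 1; 19 kg remain.
Put 48 kg in truck 2; 72 kg remain.
Put 47 kg in truck 2; 25 kg remain.
Put 47 kg in truck 3; 73 kg remain.
Put 45 kg in truck 3; 28 kg remain.
Put 42 kg in truck 4; 78 kg remain.
Put 40 kg in truck 4; 38 kg remain.
Final trucks: [51,50] [48,47] [47,45] [42,40].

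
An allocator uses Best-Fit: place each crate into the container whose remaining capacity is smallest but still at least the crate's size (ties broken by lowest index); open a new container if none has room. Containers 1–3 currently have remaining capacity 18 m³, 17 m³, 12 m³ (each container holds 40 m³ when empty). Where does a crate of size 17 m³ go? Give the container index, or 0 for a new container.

Containers with room: container 1 (18 m³), container 2 (17 m³).
Tightest fit is container 2 with 17 m³ free.

2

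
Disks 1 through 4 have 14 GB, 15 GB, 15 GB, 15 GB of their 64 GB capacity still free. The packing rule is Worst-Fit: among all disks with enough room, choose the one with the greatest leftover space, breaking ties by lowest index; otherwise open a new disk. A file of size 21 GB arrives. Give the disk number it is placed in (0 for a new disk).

No disk has ≥ 21 GB free, so a new disk is opened.

0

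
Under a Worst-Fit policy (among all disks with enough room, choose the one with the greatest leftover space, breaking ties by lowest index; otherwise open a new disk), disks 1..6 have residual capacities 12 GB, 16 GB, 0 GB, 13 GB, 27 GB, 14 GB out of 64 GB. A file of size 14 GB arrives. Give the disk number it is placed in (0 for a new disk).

Disks with room: disk 2 (16 GB), disk 5 (27 GB), disk 6 (14 GB).
Most room is disk 5 with 27 GB free.

5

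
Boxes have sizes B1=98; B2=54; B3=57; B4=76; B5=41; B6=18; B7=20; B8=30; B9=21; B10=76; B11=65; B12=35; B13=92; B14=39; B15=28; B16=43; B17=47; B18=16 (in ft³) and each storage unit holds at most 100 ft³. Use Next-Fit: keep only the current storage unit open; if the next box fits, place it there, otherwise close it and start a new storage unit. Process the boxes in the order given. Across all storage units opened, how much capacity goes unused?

storage unit 1: place B1 (98 ft³), 2 ft³ left
storage unit 2: place B2 (54 ft³), 46 ft³ left
storage unit 3: place B3 (57 ft³), 43 ft³ left
storage unit 4: place B4 (76 ft³), 24 ft³ left
storage unit 5: place B5 (41 ft³), 59 ft³ left
storage unit 5: place B6 (18 ft³), 41 ft³ left
storage unit 5: place B7 (20 ft³), 21 ft³ left
storage unit 6: place B8 (30 ft³), 70 ft³ left
storage unit 6: place B9 (21 ft³), 49 ft³ left
storage unit 7: place B10 (76 ft³), 24 ft³ left
storage unit 8: place B11 (65 ft³), 35 ft³ left
storage unit 8: place B12 (35 ft³), 0 ft³ left
storage unit 9: place B13 (92 ft³), 8 ft³ left
storage unit 10: place B14 (39 ft³), 61 ft³ left
storage unit 10: place B15 (28 ft³), 33 ft³ left
storage unit 11: place B16 (43 ft³), 57 ft³ left
storage unit 11: place B17 (47 ft³), 10 ft³ left
storage unit 12: place B18 (16 ft³), 84 ft³ left
12 storage units × 100 ft³ = 1200 ft³; used 856 ft³; unused 344 ft³.

344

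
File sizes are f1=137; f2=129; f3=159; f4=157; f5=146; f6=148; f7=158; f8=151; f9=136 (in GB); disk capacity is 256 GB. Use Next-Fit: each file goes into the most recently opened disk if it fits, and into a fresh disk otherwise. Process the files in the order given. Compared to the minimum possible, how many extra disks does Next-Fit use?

0

Next-Fit: [137] [129] [159] [157] [146] [148] [158] [151] [136] → 9 disks.
9 files exceed 128 GB (half the capacity), and no two of those can share a disk, so at least 9 disks are needed.
So 9 is already optimal.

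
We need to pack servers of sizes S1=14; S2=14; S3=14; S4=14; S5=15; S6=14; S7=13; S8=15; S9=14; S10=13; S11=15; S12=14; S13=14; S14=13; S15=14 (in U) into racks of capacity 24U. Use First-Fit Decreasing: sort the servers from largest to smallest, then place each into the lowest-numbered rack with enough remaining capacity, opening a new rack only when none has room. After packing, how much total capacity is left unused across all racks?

Sorted descending: 15, 15, 15, 14, 14, 14, 14, 14, 14, 14, 14, 14, 13, 13, 13.
rack 1: place 15U, 9U left
rack 2: place 15U, 9U left
rack 3: place 15U, 9U left
rack 4: place 14U, 10U left
rack 5: place 14U, 10U left
rack 6: place 14U, 10U left
rack 7: place 14U, 10U left
rack 8: place 14U, 10U left
rack 9: place 14U, 10U left
rack 10: place 14U, 10U left
rack 11: place 14U, 10U left
rack 12: place 14U, 10U left
rack 13: place 13U, 11U left
rack 14: place 13U, 11U left
rack 15: place 13U, 11U left
15 racks × 24U = 360U; used 210U; unused 150U.

150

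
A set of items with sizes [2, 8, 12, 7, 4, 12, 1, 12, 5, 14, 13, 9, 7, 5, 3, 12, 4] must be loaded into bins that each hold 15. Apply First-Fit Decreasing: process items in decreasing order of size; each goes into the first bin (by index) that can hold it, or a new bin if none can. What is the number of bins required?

Sorted descending: 14, 13, 12, 12, 12, 12, 9, 8, 7, 7, 5, 5, 4, 4, 3, 2, 1.
bin 1: place 14, 1 left
bin 2: place 13, 2 left
bin 3: place 12, 3 left
bin 4: place 12, 3 left
bin 5: place 12, 3 left
bin 6: place 12, 3 left
bin 7: place 9, 6 left
bin 8: place 8, 7 left
bin 8: place 7, 0 left
bin 9: place 7, 8 left
bin 7: place 5, 1 left
bin 9: place 5, 3 left
bin 10: place 4, 11 left
bin 10: place 4, 7 left
bin 3: place 3, 0 left
bin 2: place 2, 0 left
bin 1: place 1, 0 left

10 bins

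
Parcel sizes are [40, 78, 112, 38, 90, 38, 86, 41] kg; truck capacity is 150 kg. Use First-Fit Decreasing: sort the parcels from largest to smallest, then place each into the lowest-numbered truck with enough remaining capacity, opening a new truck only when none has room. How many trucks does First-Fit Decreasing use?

Sorted descending: 112, 90, 86, 78, 41, 40, 38, 38.
Put 112 kg in truck 1; 38 kg remain.
Put 90 kg in truck 2; 60 kg remain.
Put 86 kg in truck 3; 64 kg remain.
Put 78 kg in truck 4; 72 kg remain.
Put 41 kg in truck 2; 19 kg remain.
Put 40 kg in truck 3; 24 kg remain.
Put 38 kg in truck 1; 0 kg remain.
Put 38 kg in truck 4; 34 kg remain.

4 trucks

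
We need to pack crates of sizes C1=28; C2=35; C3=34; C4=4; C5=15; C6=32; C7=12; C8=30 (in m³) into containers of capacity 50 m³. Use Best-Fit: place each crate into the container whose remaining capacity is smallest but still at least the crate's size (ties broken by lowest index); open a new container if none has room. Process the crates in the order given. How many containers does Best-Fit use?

Put C1 (28 m³) in container 1; 22 m³ remain.
Put C2 (35 m³) in container 2; 15 m³ remain.
Put C3 (34 m³) in container 3; 16 m³ remain.
Put C4 (4 m³) in container 2; 11 m³ remain.
Put C5 (15 m³) in container 3; 1 m³ remain.
Put C6 (32 m³) in container 4; 18 m³ remain.
Put C7 (12 m³) in container 4; 6 m³ remain.
Put C8 (30 m³) in container 5; 20 m³ remain.

5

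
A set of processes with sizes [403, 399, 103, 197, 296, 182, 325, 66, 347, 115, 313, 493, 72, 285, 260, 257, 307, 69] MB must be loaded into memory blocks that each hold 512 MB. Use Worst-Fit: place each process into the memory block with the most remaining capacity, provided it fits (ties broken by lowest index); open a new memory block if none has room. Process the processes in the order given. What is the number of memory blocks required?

Put 403 MB in memory block 1; 109 MB remain.
Put 399 MB in memory block 2; 113 MB remain.
Put 103 MB in memory block 2; 10 MB remain.
Put 197 MB in memory block 3; 315 MB remain.
Put 296 MB in memory block 3; 19 MB remain.
Put 182 MB in memory block 4; 330 MB remain.
Put 325 MB in memory block 4; 5 MB remain.
Put 66 MB in memory block 1; 43 MB remain.
Put 347 MB in memory block 5; 165 MB remain.
Put 115 MB in memory block 5; 50 MB remain.
Put 313 MB in memory block 6; 199 MB remain.
Put 493 MB in memory block 7; 19 MB remain.
Put 72 MB in memory block 6; 127 MB remain.
Put 285 MB in memory block 8; 227 MB remain.
Put 260 MB in memory block 9; 252 MB remain.
Put 257 MB in memory block 10; 255 MB remain.
Put 307 MB in memory block 11; 205 MB remain.
Put 69 MB in memory block 10; 186 MB remain.

11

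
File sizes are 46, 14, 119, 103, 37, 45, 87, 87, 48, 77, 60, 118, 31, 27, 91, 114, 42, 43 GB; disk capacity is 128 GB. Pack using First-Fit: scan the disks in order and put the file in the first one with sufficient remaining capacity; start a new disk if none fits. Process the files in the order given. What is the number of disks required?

11 disks

Put 46 GB in disk 1; 82 GB remain.
Put 14 GB in disk 1; 68 GB remain.
Put 119 GB in disk 2; 9 GB remain.
Put 103 GB in disk 3; 25 GB remain.
Put 37 GB in disk 1; 31 GB remain.
Put 45 GB in disk 4; 83 GB remain.
Put 87 GB in disk 5; 41 GB remain.
Put 87 GB in disk 6; 41 GB remain.
Put 48 GB in disk 4; 35 GB remain.
Put 77 GB in disk 7; 51 GB remain.
Put 60 GB in disk 8; 68 GB remain.
Put 118 GB in disk 9; 10 GB remain.
Put 31 GB in disk 1; 0 GB remain.
Put 27 GB in disk 4; 8 GB remain.
Put 91 GB in disk 10; 37 GB remain.
Put 114 GB in disk 11; 14 GB remain.
Put 42 GB in disk 7; 9 GB remain.
Put 43 GB in disk 8; 25 GB remain.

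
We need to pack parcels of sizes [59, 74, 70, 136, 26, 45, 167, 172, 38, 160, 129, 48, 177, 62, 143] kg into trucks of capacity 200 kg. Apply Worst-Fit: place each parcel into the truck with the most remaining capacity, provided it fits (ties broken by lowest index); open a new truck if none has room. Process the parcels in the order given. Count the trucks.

9

Put 59 kg in truck 1; 141 kg remain.
Put 74 kg in truck 1; 67 kg remain.
Put 70 kg in truck 2; 130 kg remain.
Put 136 kg in truck 3; 64 kg remain.
Put 26 kg in truck 2; 104 kg remain.
Put 45 kg in truck 2; 59 kg remain.
Put 167 kg in truck 4; 33 kg remain.
Put 172 kg in truck 5; 28 kg remain.
Put 38 kg in truck 1; 29 kg remain.
Put 160 kg in truck 6; 40 kg remain.
Put 129 kg in truck 7; 71 kg remain.
Put 48 kg in truck 7; 23 kg remain.
Put 177 kg in truck 8; 23 kg remain.
Put 62 kg in truck 3; 2 kg remain.
Put 143 kg in truck 9; 57 kg remain.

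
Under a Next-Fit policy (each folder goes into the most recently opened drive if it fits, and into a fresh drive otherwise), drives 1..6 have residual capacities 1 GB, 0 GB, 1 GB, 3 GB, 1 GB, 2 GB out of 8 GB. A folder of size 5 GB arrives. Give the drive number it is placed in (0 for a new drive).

0

Next-Fit only looks at drive 6, which has 2 GB free.
5 GB does not fit, so a new drive is opened.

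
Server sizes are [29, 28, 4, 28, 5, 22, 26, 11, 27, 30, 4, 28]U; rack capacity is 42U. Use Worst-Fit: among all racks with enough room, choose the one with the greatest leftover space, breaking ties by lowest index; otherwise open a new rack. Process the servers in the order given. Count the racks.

8 racks

29U → rack 1 (remaining 13U)
28U → rack 2 (remaining 14U)
4U → rack 2 (remaining 10U)
28U → rack 3 (remaining 14U)
5U → rack 3 (remaining 9U)
22U → rack 4 (remaining 20U)
26U → rack 5 (remaining 16U)
11U → rack 4 (remaining 9U)
27U → rack 6 (remaining 15U)
30U → rack 7 (remaining 12U)
4U → rack 5 (remaining 12U)
28U → rack 8 (remaining 14U)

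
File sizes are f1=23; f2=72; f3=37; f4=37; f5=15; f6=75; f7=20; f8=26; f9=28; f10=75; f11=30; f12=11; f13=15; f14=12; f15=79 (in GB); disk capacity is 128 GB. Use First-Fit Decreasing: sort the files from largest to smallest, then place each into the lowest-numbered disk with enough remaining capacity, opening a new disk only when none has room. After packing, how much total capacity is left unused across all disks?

Sorted descending: 79, 75, 75, 72, 37, 37, 30, 28, 26, 23, 20, 15, 15, 12, 11.
Put 79 GB in disk 1; 49 GB remain.
Put 75 GB in disk 2; 53 GB remain.
Put 75 GB in disk 3; 53 GB remain.
Put 72 GB in disk 4; 56 GB remain.
Put 37 GB in disk 1; 12 GB remain.
Put 37 GB in disk 2; 16 GB remain.
Put 30 GB in disk 3; 23 GB remain.
Put 28 GB in disk 4; 28 GB remain.
Put 26 GB in disk 4; 2 GB remain.
Put 23 GB in disk 3; 0 GB remain.
Put 20 GB in disk 5; 108 GB remain.
Put 15 GB in disk 2; 1 GB remain.
Put 15 GB in disk 5; 93 GB remain.
Put 12 GB in disk 1; 0 GB remain.
Put 11 GB in disk 5; 82 GB remain.
5 disks × 128 GB = 640 GB; used 555 GB; unused 85 GB.

85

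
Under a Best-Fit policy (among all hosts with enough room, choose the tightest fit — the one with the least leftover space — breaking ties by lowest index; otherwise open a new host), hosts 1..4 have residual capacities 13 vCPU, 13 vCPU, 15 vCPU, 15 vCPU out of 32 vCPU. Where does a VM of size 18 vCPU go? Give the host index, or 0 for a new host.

0

No host has ≥ 18 vCPU free, so a new host is opened.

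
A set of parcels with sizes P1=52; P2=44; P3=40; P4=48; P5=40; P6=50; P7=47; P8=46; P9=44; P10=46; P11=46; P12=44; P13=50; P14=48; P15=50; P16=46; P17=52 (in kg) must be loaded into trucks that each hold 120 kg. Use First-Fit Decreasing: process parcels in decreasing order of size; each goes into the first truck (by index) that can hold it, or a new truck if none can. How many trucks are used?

9 trucks

Sorted descending: 52, 52, 50, 50, 50, 48, 48, 47, 46, 46, 46, 46, 44, 44, 44, 40, 40.
Put 52 kg in truck 1; 68 kg remain.
Put 52 kg in truck 1; 16 kg remain.
Put 50 kg in truck 2; 70 kg remain.
Put 50 kg in truck 2; 20 kg remain.
Put 50 kg in truck 3; 70 kg remain.
Put 48 kg in truck 3; 22 kg remain.
Put 48 kg in truck 4; 72 kg remain.
Put 47 kg in truck 4; 25 kg remain.
Put 46 kg in truck 5; 74 kg remain.
Put 46 kg in truck 5; 28 kg remain.
Put 46 kg in truck 6; 74 kg remain.
Put 46 kg in truck 6; 28 kg remain.
Put 44 kg in truck 7; 76 kg remain.
Put 44 kg in truck 7; 32 kg remain.
Put 44 kg in truck 8; 76 kg remain.
Put 40 kg in truck 8; 36 kg remain.
Put 40 kg in truck 9; 80 kg remain.
Final trucks: [52,52] [50,50] [50,48] [48,47] [46,46] [46,46] [44,44] [44,40] [40].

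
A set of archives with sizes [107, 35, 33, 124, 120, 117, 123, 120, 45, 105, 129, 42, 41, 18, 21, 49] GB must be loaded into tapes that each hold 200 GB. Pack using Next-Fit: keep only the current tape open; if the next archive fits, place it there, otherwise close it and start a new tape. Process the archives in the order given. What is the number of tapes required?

9 tapes

107 GB → tape 1 (remaining 93 GB)
35 GB → tape 1 (remaining 58 GB)
33 GB → tape 1 (remaining 25 GB)
124 GB → tape 2 (remaining 76 GB)
120 GB → tape 3 (remaining 80 GB)
117 GB → tape 4 (remaining 83 GB)
123 GB → tape 5 (remaining 77 GB)
120 GB → tape 6 (remaining 80 GB)
45 GB → tape 6 (remaining 35 GB)
105 GB → tape 7 (remaining 95 GB)
129 GB → tape 8 (remaining 71 GB)
42 GB → tape 8 (remaining 29 GB)
41 GB → tape 9 (remaining 159 GB)
18 GB → tape 9 (remaining 141 GB)
21 GB → tape 9 (remaining 120 GB)
49 GB → tape 9 (remaining 71 GB)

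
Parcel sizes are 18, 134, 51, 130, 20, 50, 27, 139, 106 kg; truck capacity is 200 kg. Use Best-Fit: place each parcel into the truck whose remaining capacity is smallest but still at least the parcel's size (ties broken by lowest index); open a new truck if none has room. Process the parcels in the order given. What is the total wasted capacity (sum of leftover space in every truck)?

125

Put 18 kg in truck 1; 182 kg remain.
Put 134 kg in truck 1; 48 kg remain.
Put 51 kg in truck 2; 149 kg remain.
Put 130 kg in truck 2; 19 kg remain.
Put 20 kg in truck 1; 28 kg remain.
Put 50 kg in truck 3; 150 kg remain.
Put 27 kg in truck 1; 1 kg remain.
Put 139 kg in truck 3; 11 kg remain.
Put 106 kg in truck 4; 94 kg remain.
4 trucks × 200 kg = 800 kg; used 675 kg; unused 125 kg.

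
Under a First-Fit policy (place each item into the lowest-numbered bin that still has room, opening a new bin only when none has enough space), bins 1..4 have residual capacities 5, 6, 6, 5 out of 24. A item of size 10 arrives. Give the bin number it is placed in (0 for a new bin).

0

No bin has ≥ 10 free, so a new bin is opened.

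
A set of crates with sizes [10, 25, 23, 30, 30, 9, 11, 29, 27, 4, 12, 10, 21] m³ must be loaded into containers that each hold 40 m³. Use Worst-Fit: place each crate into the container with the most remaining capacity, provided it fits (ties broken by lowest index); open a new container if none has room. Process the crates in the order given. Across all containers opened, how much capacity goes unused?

container 1: place 10 m³, 30 m³ left
container 1: place 25 m³, 5 m³ left
container 2: place 23 m³, 17 m³ left
container 3: place 30 m³, 10 m³ left
container 4: place 30 m³, 10 m³ left
container 2: place 9 m³, 8 m³ left
container 5: place 11 m³, 29 m³ left
container 5: place 29 m³, 0 m³ left
container 6: place 27 m³, 13 m³ left
container 6: place 4 m³, 9 m³ left
container 7: place 12 m³, 28 m³ left
container 7: place 10 m³, 18 m³ left
container 8: place 21 m³, 19 m³ left
8 containers × 40 m³ = 320 m³; used 241 m³; unused 79 m³.

79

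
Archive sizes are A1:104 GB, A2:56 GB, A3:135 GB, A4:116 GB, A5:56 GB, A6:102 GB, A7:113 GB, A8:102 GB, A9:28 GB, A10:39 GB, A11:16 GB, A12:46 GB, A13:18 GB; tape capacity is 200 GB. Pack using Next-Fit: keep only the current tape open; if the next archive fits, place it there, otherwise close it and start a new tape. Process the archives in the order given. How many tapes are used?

tape 1: place A1 (104 GB), 96 GB left
tape 1: place A2 (56 GB), 40 GB left
tape 2: place A3 (135 GB), 65 GB left
tape 3: place A4 (116 GB), 84 GB left
tape 3: place A5 (56 GB), 28 GB left
tape 4: place A6 (102 GB), 98 GB left
tape 5: place A7 (113 GB), 87 GB left
tape 6: place A8 (102 GB), 98 GB left
tape 6: place A9 (28 GB), 70 GB left
tape 6: place A10 (39 GB), 31 GB left
tape 6: place A11 (16 GB), 15 GB left
tape 7: place A12 (46 GB), 154 GB left
tape 7: place A13 (18 GB), 136 GB left

7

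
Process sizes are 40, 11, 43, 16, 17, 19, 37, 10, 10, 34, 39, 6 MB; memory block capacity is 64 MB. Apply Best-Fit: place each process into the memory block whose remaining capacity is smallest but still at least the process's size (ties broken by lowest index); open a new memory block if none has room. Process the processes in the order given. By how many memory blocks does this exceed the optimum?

Best-Fit: [40,11,10] [43,16] [17,19] [37,10,6] [34] [39] → 6 memory blocks.
Total size 282 MB; any packing needs at least ⌈282/64⌉ = 5 memory blocks.
An optimal packing achieves that bound: [43,19] [40,17,6] [39,16] [37,11,10] [34,10] → 5 memory blocks.
Excess: 6 − 5 = 1.

1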